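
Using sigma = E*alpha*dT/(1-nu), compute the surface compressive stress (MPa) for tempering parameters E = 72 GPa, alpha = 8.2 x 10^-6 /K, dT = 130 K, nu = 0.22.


Tempering stress: sigma = E * alpha * dT / (1 - nu)
  E (MPa) = 72 * 1000 = 72000
  Numerator = 72000 * (8.2 x 10^-6) * 130 = 76.752
  Denominator = 1 - 0.22 = 0.78
  sigma = 76.752 / 0.78 = 98.4 MPa

98.4 MPa


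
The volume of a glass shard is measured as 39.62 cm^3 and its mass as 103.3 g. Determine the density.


Use the definition of density:
  rho = mass / volume
  rho = 103.3 / 39.62 = 2.607 g/cm^3

2.607 g/cm^3


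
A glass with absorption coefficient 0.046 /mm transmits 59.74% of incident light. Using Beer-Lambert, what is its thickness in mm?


Rearrange T = exp(-alpha * thickness):
  thickness = -ln(T) / alpha
  T = 59.74/100 = 0.5974
  ln(T) = -0.51517
  -ln(T) = 0.51517
  thickness = 0.51517 / 0.046 = 11.2 mm

11.2 mm


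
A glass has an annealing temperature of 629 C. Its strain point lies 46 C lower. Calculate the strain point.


Strain point = annealing point - difference:
  T_strain = 629 - 46 = 583 C

583 C


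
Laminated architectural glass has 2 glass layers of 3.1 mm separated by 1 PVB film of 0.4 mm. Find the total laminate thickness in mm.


Total thickness = glass contribution + PVB contribution
  Glass: 2 * 3.1 = 6.2 mm
  PVB: 1 * 0.4 = 0.4 mm
  Total = 6.2 + 0.4 = 6.6 mm

6.6 mm


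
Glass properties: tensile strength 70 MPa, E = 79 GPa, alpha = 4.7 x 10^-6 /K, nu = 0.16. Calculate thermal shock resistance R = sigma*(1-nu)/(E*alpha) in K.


Thermal shock resistance: R = sigma * (1 - nu) / (E * alpha)
  Numerator = 70 * (1 - 0.16) = 58.8
  Denominator = 79 * 1000 * (4.7 x 10^-6) = 0.3713
  R = 58.8 / 0.3713 = 158.4 K

158.4 K


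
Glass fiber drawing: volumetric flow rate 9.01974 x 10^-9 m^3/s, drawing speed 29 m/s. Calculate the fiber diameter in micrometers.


Cross-sectional area from continuity:
  A = Q / v = 9.01974 x 10^-9 / 29 = 3.110255 x 10^-10 m^2
Diameter from circular cross-section:
  d = sqrt(4A / pi) * 10^6 (m -> um)
  d = sqrt(4 * 3.110255 x 10^-10 / pi) * 10^6 = 19.9 um

19.9 um


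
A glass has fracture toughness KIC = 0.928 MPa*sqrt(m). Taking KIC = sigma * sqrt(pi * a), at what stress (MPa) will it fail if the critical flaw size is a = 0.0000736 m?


Rearrange KIC = sigma * sqrt(pi * a):
  sigma = KIC / sqrt(pi * a)
  sqrt(pi * 0.0000736) = 0.015206
  sigma = 0.928 / 0.015206 = 61.03 MPa

61.03 MPa


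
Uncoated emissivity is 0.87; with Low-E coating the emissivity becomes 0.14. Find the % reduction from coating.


Percentage reduction = (1 - coated/uncoated) * 100
  Ratio = 0.14 / 0.87 = 0.1609
  Reduction = (1 - 0.1609) * 100 = 83.9%

83.9%


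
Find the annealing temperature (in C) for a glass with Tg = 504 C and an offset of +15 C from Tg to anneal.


The annealing temperature is Tg plus the offset:
  T_anneal = 504 + 15 = 519 C

519 C


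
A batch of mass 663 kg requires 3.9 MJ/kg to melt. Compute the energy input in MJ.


Total energy = mass * specific energy
  E = 663 * 3.9 = 2585.7 MJ

2585.7 MJ


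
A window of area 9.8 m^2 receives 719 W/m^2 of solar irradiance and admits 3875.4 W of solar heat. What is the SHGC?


Rearrange Q = Area * SHGC * Irradiance:
  SHGC = Q / (Area * Irradiance)
  SHGC = 3875.4 / (9.8 * 719) = 0.55

0.55


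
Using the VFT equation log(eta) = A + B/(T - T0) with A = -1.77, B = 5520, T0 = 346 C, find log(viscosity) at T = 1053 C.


VFT equation: log(eta) = A + B / (T - T0)
  T - T0 = 1053 - 346 = 707
  B / (T - T0) = 5520 / 707 = 7.808
  log(eta) = -1.77 + 7.808 = 6.038

6.038


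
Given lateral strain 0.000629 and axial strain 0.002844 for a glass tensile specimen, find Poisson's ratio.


Poisson's ratio: nu = lateral strain / axial strain
  nu = 0.000629 / 0.002844 = 0.2212

0.2212


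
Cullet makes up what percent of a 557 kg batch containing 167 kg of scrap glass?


Cullet ratio = (cullet mass / total batch mass) * 100
  Ratio = 167 / 557 * 100 = 29.98%

29.98%


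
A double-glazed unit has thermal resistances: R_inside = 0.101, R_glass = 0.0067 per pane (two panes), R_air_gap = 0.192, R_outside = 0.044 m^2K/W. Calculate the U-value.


Total thermal resistance (series):
  R_total = R_in + R_glass + R_air + R_glass + R_out
  R_total = 0.101 + 0.0067 + 0.192 + 0.0067 + 0.044 = 0.3504 m^2K/W
U-value = 1 / R_total = 1 / 0.3504 = 2.854 W/m^2K

2.854 W/m^2K


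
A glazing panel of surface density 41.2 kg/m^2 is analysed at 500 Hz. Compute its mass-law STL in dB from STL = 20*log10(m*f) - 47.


Mass law: STL = 20 * log10(m * f) - 47
  m * f = 41.2 * 500 = 20600
  log10(20600) = 4.31387
  STL = 20 * 4.31387 - 47 = 86.2774 - 47 = 39.3 dB

39.3 dB


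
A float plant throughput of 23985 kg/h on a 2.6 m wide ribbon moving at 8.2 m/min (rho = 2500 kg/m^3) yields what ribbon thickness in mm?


Ribbon cross-section from mass balance:
  Volume rate = throughput / density = 23985 / 2500 = 9.594 m^3/h
  thickness = volume rate / (speed * 60 * width), i.e.
  thickness = throughput / (60 * speed * width * density) * 1000
  thickness = 23985 / (60 * 8.2 * 2.6 * 2500) * 1000 = 7.5 mm

7.5 mm


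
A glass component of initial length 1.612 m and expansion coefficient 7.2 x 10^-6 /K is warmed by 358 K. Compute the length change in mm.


Thermal expansion formula: dL = alpha * L0 * dT
  dL = (7.2 x 10^-6) * 1.612 * 358 = 0.00415509 m
Convert to mm: 0.00415509 * 1000 = 4.1551 mm

4.1551 mm


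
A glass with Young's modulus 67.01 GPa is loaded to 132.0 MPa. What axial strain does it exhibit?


Rearrange E = sigma / epsilon:
  epsilon = sigma / E
  E (MPa) = 67.01 * 1000 = 67010
  epsilon = 132.0 / 67010 = 0.00197

0.00197


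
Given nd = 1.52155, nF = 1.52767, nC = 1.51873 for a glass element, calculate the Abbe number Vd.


Abbe number formula: Vd = (nd - 1) / (nF - nC)
  nd - 1 = 1.52155 - 1 = 0.52155
  nF - nC = 1.52767 - 1.51873 = 0.00894
  Vd = 0.52155 / 0.00894 = 58.34

58.34


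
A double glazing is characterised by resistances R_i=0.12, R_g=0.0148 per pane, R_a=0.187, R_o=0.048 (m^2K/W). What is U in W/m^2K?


Total thermal resistance (series):
  R_total = R_in + R_glass + R_air + R_glass + R_out
  R_total = 0.12 + 0.0148 + 0.187 + 0.0148 + 0.048 = 0.3846 m^2K/W
U-value = 1 / R_total = 1 / 0.3846 = 2.6 W/m^2K

2.6 W/m^2K


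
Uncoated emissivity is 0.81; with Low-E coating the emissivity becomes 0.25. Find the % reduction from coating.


Percentage reduction = (1 - coated/uncoated) * 100
  Ratio = 0.25 / 0.81 = 0.3086
  Reduction = (1 - 0.3086) * 100 = 69.1%

69.1%


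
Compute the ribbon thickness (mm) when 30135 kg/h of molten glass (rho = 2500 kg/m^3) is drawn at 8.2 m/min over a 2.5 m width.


Ribbon cross-section from mass balance:
  Volume rate = throughput / density = 30135 / 2500 = 12.054 m^3/h
  thickness = volume rate / (speed * 60 * width), i.e.
  thickness = throughput / (60 * speed * width * density) * 1000
  thickness = 30135 / (60 * 8.2 * 2.5 * 2500) * 1000 = 9.8 mm

9.8 mm


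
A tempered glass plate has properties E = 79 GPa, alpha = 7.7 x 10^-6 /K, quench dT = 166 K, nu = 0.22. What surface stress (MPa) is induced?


Tempering stress: sigma = E * alpha * dT / (1 - nu)
  E (MPa) = 79 * 1000 = 79000
  Numerator = 79000 * (7.7 x 10^-6) * 166 = 100.9778
  Denominator = 1 - 0.22 = 0.78
  sigma = 100.9778 / 0.78 = 129.5 MPa

129.5 MPa


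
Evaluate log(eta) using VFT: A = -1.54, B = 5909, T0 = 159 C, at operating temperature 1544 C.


VFT equation: log(eta) = A + B / (T - T0)
  T - T0 = 1544 - 159 = 1385
  B / (T - T0) = 5909 / 1385 = 4.266
  log(eta) = -1.54 + 4.266 = 2.726

2.726


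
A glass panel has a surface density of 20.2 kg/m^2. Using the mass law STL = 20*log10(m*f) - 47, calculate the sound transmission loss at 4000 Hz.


Mass law: STL = 20 * log10(m * f) - 47
  m * f = 20.2 * 4000 = 80800
  log10(80800) = 4.90741
  STL = 20 * 4.90741 - 47 = 98.1482 - 47 = 51.1 dB

51.1 dB


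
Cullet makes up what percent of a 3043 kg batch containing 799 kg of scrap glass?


Cullet ratio = (cullet mass / total batch mass) * 100
  Ratio = 799 / 3043 * 100 = 26.26%

26.26%


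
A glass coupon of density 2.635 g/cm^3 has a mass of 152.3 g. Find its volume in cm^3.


Rearrange rho = m / V:
  V = m / rho
  V = 152.3 / 2.635 = 57.799 cm^3

57.799 cm^3


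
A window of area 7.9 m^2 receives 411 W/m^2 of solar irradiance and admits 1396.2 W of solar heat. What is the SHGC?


Rearrange Q = Area * SHGC * Irradiance:
  SHGC = Q / (Area * Irradiance)
  SHGC = 1396.2 / (7.9 * 411) = 0.43

0.43


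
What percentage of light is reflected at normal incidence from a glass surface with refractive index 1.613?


Fresnel reflectance at normal incidence:
  R = ((n - 1)/(n + 1))^2
  (n - 1)/(n + 1) = (1.613 - 1)/(1.613 + 1) = 0.234596
  R = 0.234596^2 = 0.0550353
  R(%) = 0.0550353 * 100 = 5.504%

5.504%


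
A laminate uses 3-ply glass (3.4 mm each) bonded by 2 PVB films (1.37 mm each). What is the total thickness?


Total thickness = glass contribution + PVB contribution
  Glass: 3 * 3.4 = 10.2 mm
  PVB: 2 * 1.37 = 2.74 mm
  Total = 10.2 + 2.74 = 12.94 mm

12.94 mm


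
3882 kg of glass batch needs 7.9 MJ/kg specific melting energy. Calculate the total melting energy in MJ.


Total energy = mass * specific energy
  E = 3882 * 7.9 = 30667.8 MJ

30667.8 MJ


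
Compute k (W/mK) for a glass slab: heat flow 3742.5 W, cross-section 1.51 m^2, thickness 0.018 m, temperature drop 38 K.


Fourier's law rearranged: k = Q * t / (A * dT)
  Numerator = 3742.5 * 0.018 = 67.365
  Denominator = 1.51 * 38 = 57.38
  k = 67.365 / 57.38 = 1.174 W/mK

1.174 W/mK


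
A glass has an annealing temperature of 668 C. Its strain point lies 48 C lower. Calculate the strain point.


Strain point = annealing point - difference:
  T_strain = 668 - 48 = 620 C

620 C


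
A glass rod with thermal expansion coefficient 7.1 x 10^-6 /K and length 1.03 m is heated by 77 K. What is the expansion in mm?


Thermal expansion formula: dL = alpha * L0 * dT
  dL = (7.1 x 10^-6) * 1.03 * 77 = 0.0005631 m
Convert to mm: 0.0005631 * 1000 = 0.5631 mm

0.5631 mm


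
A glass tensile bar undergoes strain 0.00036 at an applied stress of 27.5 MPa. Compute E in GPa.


Young's modulus: E = stress / strain
  E = 27.5 MPa / 0.00036 = 76388.89 MPa
Convert to GPa: 76388.89 / 1000 = 76.39 GPa

76.39 GPa


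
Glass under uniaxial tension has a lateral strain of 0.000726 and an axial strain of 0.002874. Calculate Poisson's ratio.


Poisson's ratio: nu = lateral strain / axial strain
  nu = 0.000726 / 0.002874 = 0.2526

0.2526


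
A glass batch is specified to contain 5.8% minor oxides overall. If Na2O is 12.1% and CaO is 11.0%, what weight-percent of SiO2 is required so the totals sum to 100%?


Known pieces sum to 100%:
  SiO2 = 100 - (others + Na2O + CaO)
  SiO2 = 100 - (5.8 + 12.1 + 11.0) = 71.1%

71.1%


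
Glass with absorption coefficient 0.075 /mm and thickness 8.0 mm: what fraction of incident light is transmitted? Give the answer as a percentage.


Beer-Lambert law: T = exp(-alpha * thickness)
  exponent = -0.075 * 8.0 = -0.6
  T = exp(-0.6) = 0.5488
  Percentage = 0.5488 * 100 = 54.88%

54.88%


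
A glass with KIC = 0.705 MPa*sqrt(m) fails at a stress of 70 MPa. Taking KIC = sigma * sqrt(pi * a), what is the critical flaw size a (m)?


Rearrange KIC = sigma * sqrt(pi * a):
  sqrt(pi * a) = KIC / sigma
  sqrt(pi * a) = 0.705 / 70 = 0.010071
  a = (KIC / sigma)^2 / pi
  a = 0.010071^2 / pi = 0.0000323 m

0.0000323 m


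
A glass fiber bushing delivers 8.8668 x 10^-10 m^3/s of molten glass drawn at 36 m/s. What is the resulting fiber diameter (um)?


Cross-sectional area from continuity:
  A = Q / v = 8.8668 x 10^-10 / 36 = 2.463 x 10^-11 m^2
Diameter from circular cross-section:
  d = sqrt(4A / pi) * 10^6 (m -> um)
  d = sqrt(4 * 2.463 x 10^-11 / pi) * 10^6 = 5.6 um

5.6 um


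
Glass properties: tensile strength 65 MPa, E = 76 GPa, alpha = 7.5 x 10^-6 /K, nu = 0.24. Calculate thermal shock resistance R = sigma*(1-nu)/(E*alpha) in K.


Thermal shock resistance: R = sigma * (1 - nu) / (E * alpha)
  Numerator = 65 * (1 - 0.24) = 49.4
  Denominator = 76 * 1000 * (7.5 x 10^-6) = 0.57
  R = 49.4 / 0.57 = 86.7 K

86.7 K


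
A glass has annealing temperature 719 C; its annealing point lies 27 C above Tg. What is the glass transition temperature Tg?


Rearrange T_anneal = Tg + offset for Tg:
  Tg = T_anneal - offset = 719 - 27 = 692 C

692 C


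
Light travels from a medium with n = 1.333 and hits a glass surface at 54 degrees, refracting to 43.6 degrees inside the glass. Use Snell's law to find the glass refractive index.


Apply Snell's law: n1 * sin(theta1) = n2 * sin(theta2)
  n2 = n1 * sin(theta1) / sin(theta2)
  sin(54) = 0.809017
  sin(43.6) = 0.68962
  n2 = 1.333 * 0.809017 / 0.68962 = 1.5638

1.5638


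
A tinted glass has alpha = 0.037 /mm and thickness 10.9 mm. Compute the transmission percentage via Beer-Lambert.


Beer-Lambert law: T = exp(-alpha * thickness)
  exponent = -0.037 * 10.9 = -0.4033
  T = exp(-0.4033) = 0.6681
  Percentage = 0.6681 * 100 = 66.81%

66.81%


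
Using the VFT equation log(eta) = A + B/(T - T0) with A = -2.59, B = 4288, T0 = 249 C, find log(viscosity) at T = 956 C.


VFT equation: log(eta) = A + B / (T - T0)
  T - T0 = 956 - 249 = 707
  B / (T - T0) = 4288 / 707 = 6.065
  log(eta) = -2.59 + 6.065 = 3.475

3.475


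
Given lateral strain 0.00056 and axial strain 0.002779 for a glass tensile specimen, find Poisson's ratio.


Poisson's ratio: nu = lateral strain / axial strain
  nu = 0.00056 / 0.002779 = 0.2015

0.2015


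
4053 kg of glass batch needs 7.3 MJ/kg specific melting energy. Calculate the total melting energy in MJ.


Total energy = mass * specific energy
  E = 4053 * 7.3 = 29586.9 MJ

29586.9 MJ


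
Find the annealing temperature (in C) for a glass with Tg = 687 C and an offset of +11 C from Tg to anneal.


The annealing temperature is Tg plus the offset:
  T_anneal = 687 + 11 = 698 C

698 C


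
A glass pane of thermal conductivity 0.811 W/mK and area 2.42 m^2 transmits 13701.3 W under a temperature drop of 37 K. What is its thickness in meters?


Fourier's law: t = k * A * dT / Q
  t = 0.811 * 2.42 * 37 / 13701.3
  t = 72.61694 / 13701.3 = 0.0053 m

0.0053 m


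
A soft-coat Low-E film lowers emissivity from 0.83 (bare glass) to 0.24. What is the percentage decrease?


Percentage reduction = (1 - coated/uncoated) * 100
  Ratio = 0.24 / 0.83 = 0.2892
  Reduction = (1 - 0.2892) * 100 = 71.1%

71.1%


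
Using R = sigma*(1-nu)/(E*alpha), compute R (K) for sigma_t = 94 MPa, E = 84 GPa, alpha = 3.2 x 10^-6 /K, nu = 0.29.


Thermal shock resistance: R = sigma * (1 - nu) / (E * alpha)
  Numerator = 94 * (1 - 0.29) = 66.74
  Denominator = 84 * 1000 * (3.2 x 10^-6) = 0.2688
  R = 66.74 / 0.2688 = 248.3 K

248.3 K


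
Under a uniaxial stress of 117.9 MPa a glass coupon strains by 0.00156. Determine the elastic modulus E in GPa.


Young's modulus: E = stress / strain
  E = 117.9 MPa / 0.00156 = 75576.92 MPa
Convert to GPa: 75576.92 / 1000 = 75.58 GPa

75.58 GPa


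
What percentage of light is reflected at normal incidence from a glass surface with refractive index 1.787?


Fresnel reflectance at normal incidence:
  R = ((n - 1)/(n + 1))^2
  (n - 1)/(n + 1) = (1.787 - 1)/(1.787 + 1) = 0.282382
  R = 0.282382^2 = 0.0797396
  R(%) = 0.0797396 * 100 = 7.974%

7.974%


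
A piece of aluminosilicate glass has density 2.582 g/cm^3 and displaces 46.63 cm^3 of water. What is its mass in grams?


Rearrange rho = m / V:
  m = rho * V
  m = 2.582 * 46.63 = 120.399 g

120.399 g


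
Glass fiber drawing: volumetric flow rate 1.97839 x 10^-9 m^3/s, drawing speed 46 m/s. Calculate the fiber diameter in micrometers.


Cross-sectional area from continuity:
  A = Q / v = 1.97839 x 10^-9 / 46 = 4.300848 x 10^-11 m^2
Diameter from circular cross-section:
  d = sqrt(4A / pi) * 10^6 (m -> um)
  d = sqrt(4 * 4.300848 x 10^-11 / pi) * 10^6 = 7.4 um

7.4 um


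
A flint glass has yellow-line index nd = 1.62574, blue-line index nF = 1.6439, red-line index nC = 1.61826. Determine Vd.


Abbe number formula: Vd = (nd - 1) / (nF - nC)
  nd - 1 = 1.62574 - 1 = 0.62574
  nF - nC = 1.6439 - 1.61826 = 0.02564
  Vd = 0.62574 / 0.02564 = 24.4

24.4


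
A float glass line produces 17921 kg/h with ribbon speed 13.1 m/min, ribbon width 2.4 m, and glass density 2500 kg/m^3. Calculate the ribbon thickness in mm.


Ribbon cross-section from mass balance:
  Volume rate = throughput / density = 17921 / 2500 = 7.1684 m^3/h
  thickness = volume rate / (speed * 60 * width), i.e.
  thickness = throughput / (60 * speed * width * density) * 1000
  thickness = 17921 / (60 * 13.1 * 2.4 * 2500) * 1000 = 3.8 mm

3.8 mm


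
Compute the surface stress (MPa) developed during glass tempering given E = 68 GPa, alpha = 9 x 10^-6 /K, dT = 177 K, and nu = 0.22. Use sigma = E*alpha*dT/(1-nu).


Tempering stress: sigma = E * alpha * dT / (1 - nu)
  E (MPa) = 68 * 1000 = 68000
  Numerator = 68000 * (9 x 10^-6) * 177 = 108.324
  Denominator = 1 - 0.22 = 0.78
  sigma = 108.324 / 0.78 = 138.9 MPa

138.9 MPa


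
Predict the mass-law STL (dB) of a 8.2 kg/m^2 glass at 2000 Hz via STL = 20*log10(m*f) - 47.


Mass law: STL = 20 * log10(m * f) - 47
  m * f = 8.2 * 2000 = 16400
  log10(16400) = 4.21484
  STL = 20 * 4.21484 - 47 = 84.2968 - 47 = 37.3 dB

37.3 dB


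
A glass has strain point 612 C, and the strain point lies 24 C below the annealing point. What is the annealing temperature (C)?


T_anneal = T_strain + gap:
  T_anneal = 612 + 24 = 636 C

636 C


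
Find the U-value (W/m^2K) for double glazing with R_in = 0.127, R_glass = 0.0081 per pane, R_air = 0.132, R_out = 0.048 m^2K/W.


Total thermal resistance (series):
  R_total = R_in + R_glass + R_air + R_glass + R_out
  R_total = 0.127 + 0.0081 + 0.132 + 0.0081 + 0.048 = 0.3232 m^2K/W
U-value = 1 / R_total = 1 / 0.3232 = 3.094 W/m^2K

3.094 W/m^2K


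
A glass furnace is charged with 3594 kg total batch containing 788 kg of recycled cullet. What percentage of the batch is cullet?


Cullet ratio = (cullet mass / total batch mass) * 100
  Ratio = 788 / 3594 * 100 = 21.93%

21.93%


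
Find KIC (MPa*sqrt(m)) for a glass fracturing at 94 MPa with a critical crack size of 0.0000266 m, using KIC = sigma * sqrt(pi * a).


Fracture toughness: KIC = sigma * sqrt(pi * a)
  pi * a = pi * 0.0000266 = 0.000083566
  sqrt(pi * a) = 0.009141
  KIC = 94 * 0.009141 = 0.859 MPa*sqrt(m)

0.859 MPa*sqrt(m)


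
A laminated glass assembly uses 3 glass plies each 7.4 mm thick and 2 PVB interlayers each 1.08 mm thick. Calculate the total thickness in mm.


Total thickness = glass contribution + PVB contribution
  Glass: 3 * 7.4 = 22.2 mm
  PVB: 2 * 1.08 = 2.16 mm
  Total = 22.2 + 2.16 = 24.36 mm

24.36 mm


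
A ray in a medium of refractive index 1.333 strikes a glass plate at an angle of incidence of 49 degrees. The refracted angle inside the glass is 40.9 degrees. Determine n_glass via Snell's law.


Apply Snell's law: n1 * sin(theta1) = n2 * sin(theta2)
  n2 = n1 * sin(theta1) / sin(theta2)
  sin(49) = 0.75471
  sin(40.9) = 0.654741
  n2 = 1.333 * 0.75471 / 0.654741 = 1.5365

1.5365


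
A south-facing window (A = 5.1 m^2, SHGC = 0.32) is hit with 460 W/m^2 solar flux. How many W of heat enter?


Solar heat gain: Q = Area * SHGC * Irradiance
  Q = 5.1 * 0.32 * 460 = 750.7 W

750.7 W


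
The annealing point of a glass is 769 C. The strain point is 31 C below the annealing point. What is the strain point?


Strain point = annealing point - difference:
  T_strain = 769 - 31 = 738 C

738 C


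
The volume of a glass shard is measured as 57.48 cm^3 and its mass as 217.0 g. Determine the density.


Use the definition of density:
  rho = mass / volume
  rho = 217.0 / 57.48 = 3.775 g/cm^3

3.775 g/cm^3


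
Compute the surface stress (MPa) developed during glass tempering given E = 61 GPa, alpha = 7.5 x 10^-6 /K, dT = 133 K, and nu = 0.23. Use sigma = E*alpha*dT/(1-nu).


Tempering stress: sigma = E * alpha * dT / (1 - nu)
  E (MPa) = 61 * 1000 = 61000
  Numerator = 61000 * (7.5 x 10^-6) * 133 = 60.8475
  Denominator = 1 - 0.23 = 0.77
  sigma = 60.8475 / 0.77 = 79.0 MPa

79.0 MPa


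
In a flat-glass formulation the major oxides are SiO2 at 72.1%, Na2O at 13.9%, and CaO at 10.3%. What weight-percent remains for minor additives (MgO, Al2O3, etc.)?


Sum the three major oxides:
  SiO2 + Na2O + CaO = 72.1 + 13.9 + 10.3 = 96.3%
Subtract from 100%:
  Others = 100 - 96.3 = 3.7%

3.7%


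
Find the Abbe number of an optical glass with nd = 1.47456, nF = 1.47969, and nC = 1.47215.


Abbe number formula: Vd = (nd - 1) / (nF - nC)
  nd - 1 = 1.47456 - 1 = 0.47456
  nF - nC = 1.47969 - 1.47215 = 0.00754
  Vd = 0.47456 / 0.00754 = 62.94

62.94


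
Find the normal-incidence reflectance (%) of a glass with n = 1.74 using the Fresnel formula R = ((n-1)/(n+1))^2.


Fresnel reflectance at normal incidence:
  R = ((n - 1)/(n + 1))^2
  (n - 1)/(n + 1) = (1.74 - 1)/(1.74 + 1) = 0.270073
  R = 0.270073^2 = 0.0729394
  R(%) = 0.0729394 * 100 = 7.294%

7.294%


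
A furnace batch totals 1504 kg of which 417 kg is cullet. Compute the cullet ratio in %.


Cullet ratio = (cullet mass / total batch mass) * 100
  Ratio = 417 / 1504 * 100 = 27.73%

27.73%


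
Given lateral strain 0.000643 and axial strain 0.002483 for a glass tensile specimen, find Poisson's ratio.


Poisson's ratio: nu = lateral strain / axial strain
  nu = 0.000643 / 0.002483 = 0.259

0.259


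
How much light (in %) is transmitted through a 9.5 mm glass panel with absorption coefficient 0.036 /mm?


Beer-Lambert law: T = exp(-alpha * thickness)
  exponent = -0.036 * 9.5 = -0.342
  T = exp(-0.342) = 0.7103
  Percentage = 0.7103 * 100 = 71.03%

71.03%


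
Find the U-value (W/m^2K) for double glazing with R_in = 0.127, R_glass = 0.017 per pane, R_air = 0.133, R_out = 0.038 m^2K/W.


Total thermal resistance (series):
  R_total = R_in + R_glass + R_air + R_glass + R_out
  R_total = 0.127 + 0.017 + 0.133 + 0.017 + 0.038 = 0.332 m^2K/W
U-value = 1 / R_total = 1 / 0.332 = 3.012 W/m^2K

3.012 W/m^2K


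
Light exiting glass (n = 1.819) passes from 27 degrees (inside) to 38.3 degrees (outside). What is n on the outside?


Apply Snell's law: n1 * sin(theta1) = n2 * sin(theta2)
  n2 = n1 * sin(theta1) / sin(theta2)
  sin(27) = 0.45399
  sin(38.3) = 0.619779
  n2 = 1.819 * 0.45399 / 0.619779 = 1.3324

1.3324


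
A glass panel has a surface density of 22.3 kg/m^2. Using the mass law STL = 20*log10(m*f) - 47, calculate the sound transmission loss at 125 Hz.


Mass law: STL = 20 * log10(m * f) - 47
  m * f = 22.3 * 125 = 2787.5
  log10(2787.5) = 3.44521
  STL = 20 * 3.44521 - 47 = 68.9042 - 47 = 21.9 dB

21.9 dB


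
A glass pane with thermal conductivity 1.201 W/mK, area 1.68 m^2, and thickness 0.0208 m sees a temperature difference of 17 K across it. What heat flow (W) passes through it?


Fourier's law: Q = k * A * dT / t
  Q = 1.201 * 1.68 * 17 / 0.0208
  Q = 34.30056 / 0.0208 = 1649.1 W

1649.1 W


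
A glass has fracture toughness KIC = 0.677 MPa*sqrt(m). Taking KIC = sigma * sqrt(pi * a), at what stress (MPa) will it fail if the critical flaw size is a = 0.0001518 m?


Rearrange KIC = sigma * sqrt(pi * a):
  sigma = KIC / sqrt(pi * a)
  sqrt(pi * 0.0001518) = 0.021838
  sigma = 0.677 / 0.021838 = 31.0 MPa

31.0 MPa


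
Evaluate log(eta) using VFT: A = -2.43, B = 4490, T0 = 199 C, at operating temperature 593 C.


VFT equation: log(eta) = A + B / (T - T0)
  T - T0 = 593 - 199 = 394
  B / (T - T0) = 4490 / 394 = 11.396
  log(eta) = -2.43 + 11.396 = 8.966

8.966


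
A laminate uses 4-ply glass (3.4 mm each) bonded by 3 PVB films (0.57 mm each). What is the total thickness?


Total thickness = glass contribution + PVB contribution
  Glass: 4 * 3.4 = 13.6 mm
  PVB: 3 * 0.57 = 1.71 mm
  Total = 13.6 + 1.71 = 15.31 mm

15.31 mm


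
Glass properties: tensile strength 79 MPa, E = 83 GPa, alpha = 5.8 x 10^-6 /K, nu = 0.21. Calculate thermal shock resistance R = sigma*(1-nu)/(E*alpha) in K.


Thermal shock resistance: R = sigma * (1 - nu) / (E * alpha)
  Numerator = 79 * (1 - 0.21) = 62.41
  Denominator = 83 * 1000 * (5.8 x 10^-6) = 0.4814
  R = 62.41 / 0.4814 = 129.6 K

129.6 K


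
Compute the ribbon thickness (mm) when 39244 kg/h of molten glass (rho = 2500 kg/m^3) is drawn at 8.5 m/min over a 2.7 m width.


Ribbon cross-section from mass balance:
  Volume rate = throughput / density = 39244 / 2500 = 15.6976 m^3/h
  thickness = volume rate / (speed * 60 * width), i.e.
  thickness = throughput / (60 * speed * width * density) * 1000
  thickness = 39244 / (60 * 8.5 * 2.7 * 2500) * 1000 = 11.4 mm

11.4 mm


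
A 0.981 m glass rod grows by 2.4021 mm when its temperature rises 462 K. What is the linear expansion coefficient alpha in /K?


Rearrange dL = alpha * L0 * dT for alpha:
  alpha = dL / (L0 * dT)
  alpha = (2.4021 / 1000) / (0.981 * 462) = 0.0000053 /K = 5.3 x 10^-6 /K

5.3 x 10^-6 /K


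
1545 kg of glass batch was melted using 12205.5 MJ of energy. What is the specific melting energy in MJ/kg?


Rearrange E = m * s for s:
  s = E / m
  s = 12205.5 / 1545 = 7.9 MJ/kg

7.9 MJ/kg


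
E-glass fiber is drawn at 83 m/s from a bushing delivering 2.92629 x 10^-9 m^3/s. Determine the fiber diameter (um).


Cross-sectional area from continuity:
  A = Q / v = 2.92629 x 10^-9 / 83 = 3.525651 x 10^-11 m^2
Diameter from circular cross-section:
  d = sqrt(4A / pi) * 10^6 (m -> um)
  d = sqrt(4 * 3.525651 x 10^-11 / pi) * 10^6 = 6.7 um

6.7 um


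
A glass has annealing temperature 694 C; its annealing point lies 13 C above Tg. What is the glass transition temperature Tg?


Rearrange T_anneal = Tg + offset for Tg:
  Tg = T_anneal - offset = 694 - 13 = 681 C

681 C


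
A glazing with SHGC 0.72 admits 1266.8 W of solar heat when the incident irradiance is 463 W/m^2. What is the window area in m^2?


Rearrange Q = Area * SHGC * Irradiance:
  Area = Q / (SHGC * Irradiance)
  Area = 1266.8 / (0.72 * 463) = 3.8 m^2

3.8 m^2


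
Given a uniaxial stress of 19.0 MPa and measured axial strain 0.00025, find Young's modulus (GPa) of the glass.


Young's modulus: E = stress / strain
  E = 19.0 MPa / 0.00025 = 76000 MPa
Convert to GPa: 76000 / 1000 = 76.0 GPa

76.0 GPa


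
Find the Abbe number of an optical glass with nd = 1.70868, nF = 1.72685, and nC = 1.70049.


Abbe number formula: Vd = (nd - 1) / (nF - nC)
  nd - 1 = 1.70868 - 1 = 0.70868
  nF - nC = 1.72685 - 1.70049 = 0.02636
  Vd = 0.70868 / 0.02636 = 26.88

26.88


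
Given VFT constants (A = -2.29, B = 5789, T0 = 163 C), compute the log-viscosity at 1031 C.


VFT equation: log(eta) = A + B / (T - T0)
  T - T0 = 1031 - 163 = 868
  B / (T - T0) = 5789 / 868 = 6.669
  log(eta) = -2.29 + 6.669 = 4.379

4.379


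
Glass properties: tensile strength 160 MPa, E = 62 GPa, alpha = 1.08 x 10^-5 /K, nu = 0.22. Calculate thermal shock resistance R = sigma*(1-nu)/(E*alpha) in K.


Thermal shock resistance: R = sigma * (1 - nu) / (E * alpha)
  Numerator = 160 * (1 - 0.22) = 124.8
  Denominator = 62 * 1000 * (1.08 x 10^-5) = 0.6696
  R = 124.8 / 0.6696 = 186.4 K

186.4 K


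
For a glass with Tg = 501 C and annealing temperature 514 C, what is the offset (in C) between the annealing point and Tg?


Offset = T_anneal - Tg:
  offset = 514 - 501 = 13 C

13 C


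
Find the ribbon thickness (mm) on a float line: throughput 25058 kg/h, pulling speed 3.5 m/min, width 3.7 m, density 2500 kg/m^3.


Ribbon cross-section from mass balance:
  Volume rate = throughput / density = 25058 / 2500 = 10.0232 m^3/h
  thickness = volume rate / (speed * 60 * width), i.e.
  thickness = throughput / (60 * speed * width * density) * 1000
  thickness = 25058 / (60 * 3.5 * 3.7 * 2500) * 1000 = 12.9 mm

12.9 mm


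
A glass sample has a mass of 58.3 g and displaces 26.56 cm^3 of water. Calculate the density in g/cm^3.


Use the definition of density:
  rho = mass / volume
  rho = 58.3 / 26.56 = 2.195 g/cm^3

2.195 g/cm^3


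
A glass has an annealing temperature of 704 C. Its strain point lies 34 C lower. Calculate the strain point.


Strain point = annealing point - difference:
  T_strain = 704 - 34 = 670 C

670 C


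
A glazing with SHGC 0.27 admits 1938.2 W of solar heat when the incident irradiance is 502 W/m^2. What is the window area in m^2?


Rearrange Q = Area * SHGC * Irradiance:
  Area = Q / (SHGC * Irradiance)
  Area = 1938.2 / (0.27 * 502) = 14.3 m^2

14.3 m^2


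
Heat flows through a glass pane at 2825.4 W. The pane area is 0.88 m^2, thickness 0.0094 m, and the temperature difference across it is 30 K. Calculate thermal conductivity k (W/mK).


Fourier's law rearranged: k = Q * t / (A * dT)
  Numerator = 2825.4 * 0.0094 = 26.55876
  Denominator = 0.88 * 30 = 26.4
  k = 26.55876 / 26.4 = 1.006 W/mK

1.006 W/mK


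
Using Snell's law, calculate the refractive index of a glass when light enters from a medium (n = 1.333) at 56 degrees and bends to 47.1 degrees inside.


Apply Snell's law: n1 * sin(theta1) = n2 * sin(theta2)
  n2 = n1 * sin(theta1) / sin(theta2)
  sin(56) = 0.829038
  sin(47.1) = 0.732543
  n2 = 1.333 * 0.829038 / 0.732543 = 1.5086

1.5086


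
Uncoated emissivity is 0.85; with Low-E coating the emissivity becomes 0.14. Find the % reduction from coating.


Percentage reduction = (1 - coated/uncoated) * 100
  Ratio = 0.14 / 0.85 = 0.1647
  Reduction = (1 - 0.1647) * 100 = 83.5%

83.5%


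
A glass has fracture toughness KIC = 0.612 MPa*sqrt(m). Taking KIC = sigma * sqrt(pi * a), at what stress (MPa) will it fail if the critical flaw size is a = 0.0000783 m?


Rearrange KIC = sigma * sqrt(pi * a):
  sigma = KIC / sqrt(pi * a)
  sqrt(pi * 0.0000783) = 0.015684
  sigma = 0.612 / 0.015684 = 39.02 MPa

39.02 MPa


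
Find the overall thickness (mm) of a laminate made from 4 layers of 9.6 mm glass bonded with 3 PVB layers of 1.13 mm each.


Total thickness = glass contribution + PVB contribution
  Glass: 4 * 9.6 = 38.4 mm
  PVB: 3 * 1.13 = 3.39 mm
  Total = 38.4 + 3.39 = 41.79 mm

41.79 mm


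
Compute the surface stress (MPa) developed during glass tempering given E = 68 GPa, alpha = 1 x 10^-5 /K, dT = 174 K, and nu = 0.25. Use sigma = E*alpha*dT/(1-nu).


Tempering stress: sigma = E * alpha * dT / (1 - nu)
  E (MPa) = 68 * 1000 = 68000
  Numerator = 68000 * (1 x 10^-5) * 174 = 118.32
  Denominator = 1 - 0.25 = 0.75
  sigma = 118.32 / 0.75 = 157.8 MPa

157.8 MPa


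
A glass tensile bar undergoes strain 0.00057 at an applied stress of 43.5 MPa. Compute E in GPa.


Young's modulus: E = stress / strain
  E = 43.5 MPa / 0.00057 = 76315.79 MPa
Convert to GPa: 76315.79 / 1000 = 76.32 GPa

76.32 GPa


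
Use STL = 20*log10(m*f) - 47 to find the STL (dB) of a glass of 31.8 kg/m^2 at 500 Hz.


Mass law: STL = 20 * log10(m * f) - 47
  m * f = 31.8 * 500 = 15900
  log10(15900) = 4.2014
  STL = 20 * 4.2014 - 47 = 84.028 - 47 = 37.0 dB

37.0 dB


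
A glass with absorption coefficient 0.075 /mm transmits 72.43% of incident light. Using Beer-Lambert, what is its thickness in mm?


Rearrange T = exp(-alpha * thickness):
  thickness = -ln(T) / alpha
  T = 72.43/100 = 0.7243
  ln(T) = -0.32255
  -ln(T) = 0.32255
  thickness = 0.32255 / 0.075 = 4.3 mm

4.3 mm


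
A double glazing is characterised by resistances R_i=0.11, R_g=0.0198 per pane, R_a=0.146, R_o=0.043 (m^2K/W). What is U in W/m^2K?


Total thermal resistance (series):
  R_total = R_in + R_glass + R_air + R_glass + R_out
  R_total = 0.11 + 0.0198 + 0.146 + 0.0198 + 0.043 = 0.3386 m^2K/W
U-value = 1 / R_total = 1 / 0.3386 = 2.953 W/m^2K

2.953 W/m^2K


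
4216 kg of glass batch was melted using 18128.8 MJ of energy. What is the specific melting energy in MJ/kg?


Rearrange E = m * s for s:
  s = E / m
  s = 18128.8 / 4216 = 4.3 MJ/kg

4.3 MJ/kg


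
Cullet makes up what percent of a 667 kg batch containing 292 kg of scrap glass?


Cullet ratio = (cullet mass / total batch mass) * 100
  Ratio = 292 / 667 * 100 = 43.78%

43.78%


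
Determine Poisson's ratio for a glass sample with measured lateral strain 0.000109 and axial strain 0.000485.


Poisson's ratio: nu = lateral strain / axial strain
  nu = 0.000109 / 0.000485 = 0.2247

0.2247


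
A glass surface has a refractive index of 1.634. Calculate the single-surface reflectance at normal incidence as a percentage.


Fresnel reflectance at normal incidence:
  R = ((n - 1)/(n + 1))^2
  (n - 1)/(n + 1) = (1.634 - 1)/(1.634 + 1) = 0.240699
  R = 0.240699^2 = 0.057936
  R(%) = 0.057936 * 100 = 5.794%

5.794%


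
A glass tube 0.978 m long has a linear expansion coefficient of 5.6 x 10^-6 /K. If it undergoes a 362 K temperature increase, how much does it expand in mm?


Thermal expansion formula: dL = alpha * L0 * dT
  dL = (5.6 x 10^-6) * 0.978 * 362 = 0.0019826 m
Convert to mm: 0.0019826 * 1000 = 1.9826 mm

1.9826 mm


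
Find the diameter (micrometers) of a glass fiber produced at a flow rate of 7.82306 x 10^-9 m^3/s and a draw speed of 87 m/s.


Cross-sectional area from continuity:
  A = Q / v = 7.82306 x 10^-9 / 87 = 8.992023 x 10^-11 m^2
Diameter from circular cross-section:
  d = sqrt(4A / pi) * 10^6 (m -> um)
  d = sqrt(4 * 8.992023 x 10^-11 / pi) * 10^6 = 10.7 um

10.7 um


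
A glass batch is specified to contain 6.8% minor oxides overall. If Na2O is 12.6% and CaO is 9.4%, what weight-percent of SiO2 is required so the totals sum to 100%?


Known pieces sum to 100%:
  SiO2 = 100 - (others + Na2O + CaO)
  SiO2 = 100 - (6.8 + 12.6 + 9.4) = 71.2%

71.2%


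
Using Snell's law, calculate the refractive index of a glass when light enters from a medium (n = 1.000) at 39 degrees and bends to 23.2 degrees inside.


Apply Snell's law: n1 * sin(theta1) = n2 * sin(theta2)
  n2 = n1 * sin(theta1) / sin(theta2)
  sin(39) = 0.62932
  sin(23.2) = 0.393942
  n2 = 1.000 * 0.62932 / 0.393942 = 1.5975

1.5975


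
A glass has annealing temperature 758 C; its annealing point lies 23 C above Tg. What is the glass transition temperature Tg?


Rearrange T_anneal = Tg + offset for Tg:
  Tg = T_anneal - offset = 758 - 23 = 735 C

735 C


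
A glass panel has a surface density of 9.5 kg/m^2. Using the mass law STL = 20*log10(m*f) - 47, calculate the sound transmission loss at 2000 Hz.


Mass law: STL = 20 * log10(m * f) - 47
  m * f = 9.5 * 2000 = 19000
  log10(19000) = 4.27875
  STL = 20 * 4.27875 - 47 = 85.575 - 47 = 38.6 dB

38.6 dB


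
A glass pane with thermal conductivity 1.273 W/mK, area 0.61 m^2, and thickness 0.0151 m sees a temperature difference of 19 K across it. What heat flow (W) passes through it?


Fourier's law: Q = k * A * dT / t
  Q = 1.273 * 0.61 * 19 / 0.0151
  Q = 14.75407 / 0.0151 = 977.1 W

977.1 W


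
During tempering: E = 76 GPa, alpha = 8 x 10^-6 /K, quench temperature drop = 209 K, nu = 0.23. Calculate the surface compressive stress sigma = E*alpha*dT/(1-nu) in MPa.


Tempering stress: sigma = E * alpha * dT / (1 - nu)
  E (MPa) = 76 * 1000 = 76000
  Numerator = 76000 * (8 x 10^-6) * 209 = 127.072
  Denominator = 1 - 0.23 = 0.77
  sigma = 127.072 / 0.77 = 165.0 MPa

165.0 MPa


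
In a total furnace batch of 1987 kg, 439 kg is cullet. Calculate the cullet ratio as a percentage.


Cullet ratio = (cullet mass / total batch mass) * 100
  Ratio = 439 / 1987 * 100 = 22.09%

22.09%


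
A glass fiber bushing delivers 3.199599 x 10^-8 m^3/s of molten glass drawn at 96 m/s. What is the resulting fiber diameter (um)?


Cross-sectional area from continuity:
  A = Q / v = 3.199599 x 10^-8 / 96 = 3.332916 x 10^-10 m^2
Diameter from circular cross-section:
  d = sqrt(4A / pi) * 10^6 (m -> um)
  d = sqrt(4 * 3.332916 x 10^-10 / pi) * 10^6 = 20.6 um

20.6 um


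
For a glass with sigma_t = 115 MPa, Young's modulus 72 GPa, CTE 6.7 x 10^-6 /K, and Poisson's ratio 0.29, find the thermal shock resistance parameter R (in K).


Thermal shock resistance: R = sigma * (1 - nu) / (E * alpha)
  Numerator = 115 * (1 - 0.29) = 81.65
  Denominator = 72 * 1000 * (6.7 x 10^-6) = 0.4824
  R = 81.65 / 0.4824 = 169.3 K

169.3 K


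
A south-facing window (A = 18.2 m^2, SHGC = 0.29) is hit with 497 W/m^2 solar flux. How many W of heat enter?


Solar heat gain: Q = Area * SHGC * Irradiance
  Q = 18.2 * 0.29 * 497 = 2623.2 W

2623.2 W


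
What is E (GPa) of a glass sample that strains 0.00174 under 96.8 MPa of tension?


Young's modulus: E = stress / strain
  E = 96.8 MPa / 0.00174 = 55632.18 MPa
Convert to GPa: 55632.18 / 1000 = 55.63 GPa

55.63 GPa


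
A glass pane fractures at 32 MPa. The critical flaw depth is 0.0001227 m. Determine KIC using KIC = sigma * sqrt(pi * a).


Fracture toughness: KIC = sigma * sqrt(pi * a)
  pi * a = pi * 0.0001227 = 0.000385473
  sqrt(pi * a) = 0.019633
  KIC = 32 * 0.019633 = 0.628 MPa*sqrt(m)

0.628 MPa*sqrt(m)


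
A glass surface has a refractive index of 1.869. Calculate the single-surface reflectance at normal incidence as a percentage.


Fresnel reflectance at normal incidence:
  R = ((n - 1)/(n + 1))^2
  (n - 1)/(n + 1) = (1.869 - 1)/(1.869 + 1) = 0.302893
  R = 0.302893^2 = 0.0917442
  R(%) = 0.0917442 * 100 = 9.174%

9.174%


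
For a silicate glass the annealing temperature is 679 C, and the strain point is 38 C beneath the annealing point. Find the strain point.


Strain point = annealing point - difference:
  T_strain = 679 - 38 = 641 C

641 C


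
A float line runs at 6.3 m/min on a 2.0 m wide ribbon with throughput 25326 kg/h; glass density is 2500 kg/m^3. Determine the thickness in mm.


Ribbon cross-section from mass balance:
  Volume rate = throughput / density = 25326 / 2500 = 10.1304 m^3/h
  thickness = volume rate / (speed * 60 * width), i.e.
  thickness = throughput / (60 * speed * width * density) * 1000
  thickness = 25326 / (60 * 6.3 * 2.0 * 2500) * 1000 = 13.4 mm

13.4 mm


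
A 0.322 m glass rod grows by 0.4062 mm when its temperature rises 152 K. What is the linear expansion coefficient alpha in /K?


Rearrange dL = alpha * L0 * dT for alpha:
  alpha = dL / (L0 * dT)
  alpha = (0.4062 / 1000) / (0.322 * 152) = 0.000008299 /K = 8.299 x 10^-6 /K

8.299 x 10^-6 /K


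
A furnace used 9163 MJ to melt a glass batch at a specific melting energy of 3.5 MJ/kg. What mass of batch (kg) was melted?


Rearrange E = m * s for m:
  m = E / s
  m = 9163 / 3.5 = 2618.0 kg

2618.0 kg


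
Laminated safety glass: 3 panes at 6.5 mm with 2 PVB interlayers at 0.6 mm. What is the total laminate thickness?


Total thickness = glass contribution + PVB contribution
  Glass: 3 * 6.5 = 19.5 mm
  PVB: 2 * 0.6 = 1.2 mm
  Total = 19.5 + 1.2 = 20.7 mm

20.7 mm


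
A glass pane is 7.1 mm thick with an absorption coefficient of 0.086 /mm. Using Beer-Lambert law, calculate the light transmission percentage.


Beer-Lambert law: T = exp(-alpha * thickness)
  exponent = -0.086 * 7.1 = -0.6106
  T = exp(-0.6106) = 0.543
  Percentage = 0.543 * 100 = 54.3%

54.3%


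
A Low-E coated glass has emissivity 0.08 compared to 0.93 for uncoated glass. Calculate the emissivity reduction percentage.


Percentage reduction = (1 - coated/uncoated) * 100
  Ratio = 0.08 / 0.93 = 0.086
  Reduction = (1 - 0.086) * 100 = 91.4%

91.4%


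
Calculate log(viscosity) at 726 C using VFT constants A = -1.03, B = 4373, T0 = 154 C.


VFT equation: log(eta) = A + B / (T - T0)
  T - T0 = 726 - 154 = 572
  B / (T - T0) = 4373 / 572 = 7.645
  log(eta) = -1.03 + 7.645 = 6.615

6.615


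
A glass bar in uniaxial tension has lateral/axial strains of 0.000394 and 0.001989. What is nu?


Poisson's ratio: nu = lateral strain / axial strain
  nu = 0.000394 / 0.001989 = 0.1981

0.1981
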